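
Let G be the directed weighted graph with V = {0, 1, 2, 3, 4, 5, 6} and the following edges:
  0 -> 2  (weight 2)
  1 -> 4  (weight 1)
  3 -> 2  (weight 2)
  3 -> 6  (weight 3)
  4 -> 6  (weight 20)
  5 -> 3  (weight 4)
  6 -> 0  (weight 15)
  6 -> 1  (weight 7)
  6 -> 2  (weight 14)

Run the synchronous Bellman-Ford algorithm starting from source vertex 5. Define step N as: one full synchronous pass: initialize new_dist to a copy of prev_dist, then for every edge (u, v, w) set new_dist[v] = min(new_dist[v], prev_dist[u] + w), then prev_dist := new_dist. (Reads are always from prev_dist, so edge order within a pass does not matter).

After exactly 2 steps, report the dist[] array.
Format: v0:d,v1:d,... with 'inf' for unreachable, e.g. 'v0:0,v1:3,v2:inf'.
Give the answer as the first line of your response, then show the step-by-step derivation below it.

v0:inf,v1:inf,v2:6,v3:4,v4:inf,v5:0,v6:7

step 1: dist = v0:inf,v1:inf,v2:inf,v3:4,v4:inf,v5:0,v6:inf
step 2: dist = v0:inf,v1:inf,v2:6,v3:4,v4:inf,v5:0,v6:7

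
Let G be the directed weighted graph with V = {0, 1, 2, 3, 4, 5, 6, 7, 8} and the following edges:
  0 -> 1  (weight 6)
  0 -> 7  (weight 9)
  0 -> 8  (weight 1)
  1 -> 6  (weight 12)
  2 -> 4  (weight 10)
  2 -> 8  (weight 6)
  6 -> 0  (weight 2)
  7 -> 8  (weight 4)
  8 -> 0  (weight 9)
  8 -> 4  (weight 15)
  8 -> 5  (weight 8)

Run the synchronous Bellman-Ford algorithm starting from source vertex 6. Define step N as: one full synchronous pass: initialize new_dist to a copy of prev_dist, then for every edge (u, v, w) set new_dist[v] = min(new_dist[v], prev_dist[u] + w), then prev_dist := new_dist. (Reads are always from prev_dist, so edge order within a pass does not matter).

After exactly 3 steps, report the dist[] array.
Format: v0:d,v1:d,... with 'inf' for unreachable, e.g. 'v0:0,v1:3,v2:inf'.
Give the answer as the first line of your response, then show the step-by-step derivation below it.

v0:2,v1:8,v2:inf,v3:inf,v4:18,v5:11,v6:0,v7:11,v8:3

step 1: dist = v0:2,v1:inf,v2:inf,v3:inf,v4:inf,v5:inf,v6:0,v7:inf,v8:inf
step 2: dist = v0:2,v1:8,v2:inf,v3:inf,v4:inf,v5:inf,v6:0,v7:11,v8:3
step 3: dist = v0:2,v1:8,v2:inf,v3:inf,v4:18,v5:11,v6:0,v7:11,v8:3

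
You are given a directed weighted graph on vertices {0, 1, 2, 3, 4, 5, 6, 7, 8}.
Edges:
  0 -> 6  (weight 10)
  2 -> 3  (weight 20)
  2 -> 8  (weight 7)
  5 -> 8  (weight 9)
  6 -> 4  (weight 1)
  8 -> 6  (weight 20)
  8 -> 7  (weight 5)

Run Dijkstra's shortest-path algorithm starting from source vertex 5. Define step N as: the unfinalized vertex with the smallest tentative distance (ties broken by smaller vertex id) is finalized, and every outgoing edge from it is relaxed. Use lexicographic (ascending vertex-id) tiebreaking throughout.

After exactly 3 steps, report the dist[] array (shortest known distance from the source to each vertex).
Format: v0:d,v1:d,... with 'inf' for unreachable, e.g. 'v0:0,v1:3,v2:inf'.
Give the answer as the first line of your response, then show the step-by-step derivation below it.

v0:inf,v1:inf,v2:inf,v3:inf,v4:inf,v5:0,v6:29,v7:14,v8:9

step 1: dist = v0:inf,v1:inf,v2:inf,v3:inf,v4:inf,v5:0,v6:inf,v7:inf,v8:9
step 2: dist = v0:inf,v1:inf,v2:inf,v3:inf,v4:inf,v5:0,v6:29,v7:14,v8:9
step 3: dist = v0:inf,v1:inf,v2:inf,v3:inf,v4:inf,v5:0,v6:29,v7:14,v8:9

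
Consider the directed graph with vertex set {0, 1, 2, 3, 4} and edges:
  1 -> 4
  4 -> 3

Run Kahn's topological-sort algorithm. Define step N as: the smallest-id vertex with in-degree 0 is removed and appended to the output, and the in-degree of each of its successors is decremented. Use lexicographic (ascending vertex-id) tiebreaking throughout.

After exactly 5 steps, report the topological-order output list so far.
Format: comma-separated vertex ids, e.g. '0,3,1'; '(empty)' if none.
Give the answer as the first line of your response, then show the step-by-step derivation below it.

0,1,2,4,3

step 1: output 0; order=[0]; indeg=(0,0,0,1,1)
step 2: output 1; order=[0,1]; indeg=(0,0,0,1,0)
step 3: output 2; order=[0,1,2]; indeg=(0,0,0,1,0)
step 4: output 4; order=[0,1,2,4]; indeg=(0,0,0,0,0)
step 5: output 3; order=[0,1,2,4,3]; indeg=(0,0,0,0,0)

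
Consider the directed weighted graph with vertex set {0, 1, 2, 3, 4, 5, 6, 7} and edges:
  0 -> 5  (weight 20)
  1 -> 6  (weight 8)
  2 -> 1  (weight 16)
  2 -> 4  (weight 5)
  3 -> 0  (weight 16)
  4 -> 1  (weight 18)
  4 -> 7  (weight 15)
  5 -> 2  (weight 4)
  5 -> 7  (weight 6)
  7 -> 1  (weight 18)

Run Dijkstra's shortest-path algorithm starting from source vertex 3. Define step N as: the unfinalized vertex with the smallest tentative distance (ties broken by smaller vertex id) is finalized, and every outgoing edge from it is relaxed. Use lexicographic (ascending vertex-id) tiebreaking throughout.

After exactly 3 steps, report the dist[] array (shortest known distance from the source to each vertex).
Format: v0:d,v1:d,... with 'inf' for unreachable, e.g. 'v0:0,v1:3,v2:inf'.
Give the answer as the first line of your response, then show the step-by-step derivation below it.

v0:16,v1:inf,v2:40,v3:0,v4:inf,v5:36,v6:inf,v7:42

step 1: dist = v0:16,v1:inf,v2:inf,v3:0,v4:inf,v5:inf,v6:inf,v7:inf
step 2: dist = v0:16,v1:inf,v2:inf,v3:0,v4:inf,v5:36,v6:inf,v7:inf
step 3: dist = v0:16,v1:inf,v2:40,v3:0,v4:inf,v5:36,v6:inf,v7:42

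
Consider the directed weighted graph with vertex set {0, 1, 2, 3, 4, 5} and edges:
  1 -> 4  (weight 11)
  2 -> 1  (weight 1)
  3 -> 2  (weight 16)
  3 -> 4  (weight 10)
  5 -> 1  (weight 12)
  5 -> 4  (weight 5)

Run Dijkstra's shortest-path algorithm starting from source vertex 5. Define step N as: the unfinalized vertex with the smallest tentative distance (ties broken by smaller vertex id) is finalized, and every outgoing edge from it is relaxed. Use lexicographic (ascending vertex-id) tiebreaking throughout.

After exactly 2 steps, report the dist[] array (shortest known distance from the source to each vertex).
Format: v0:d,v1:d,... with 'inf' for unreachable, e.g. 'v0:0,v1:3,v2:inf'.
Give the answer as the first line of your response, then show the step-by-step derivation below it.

v0:inf,v1:12,v2:inf,v3:inf,v4:5,v5:0

step 1: dist = v0:inf,v1:12,v2:inf,v3:inf,v4:5,v5:0
step 2: dist = v0:inf,v1:12,v2:inf,v3:inf,v4:5,v5:0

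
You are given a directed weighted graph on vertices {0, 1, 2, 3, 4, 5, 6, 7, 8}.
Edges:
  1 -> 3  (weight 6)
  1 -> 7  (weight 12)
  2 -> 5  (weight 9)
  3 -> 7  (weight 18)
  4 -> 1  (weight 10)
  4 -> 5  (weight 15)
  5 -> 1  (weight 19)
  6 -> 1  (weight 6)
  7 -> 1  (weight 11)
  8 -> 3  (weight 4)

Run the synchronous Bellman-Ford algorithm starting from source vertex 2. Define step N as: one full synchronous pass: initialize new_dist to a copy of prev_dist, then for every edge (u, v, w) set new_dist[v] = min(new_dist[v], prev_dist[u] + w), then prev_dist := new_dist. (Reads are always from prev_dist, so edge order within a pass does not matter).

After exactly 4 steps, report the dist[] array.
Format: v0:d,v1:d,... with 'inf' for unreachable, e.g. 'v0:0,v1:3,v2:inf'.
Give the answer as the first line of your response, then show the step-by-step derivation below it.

v0:inf,v1:28,v2:0,v3:34,v4:inf,v5:9,v6:inf,v7:40,v8:inf

step 1: dist = v0:inf,v1:inf,v2:0,v3:inf,v4:inf,v5:9,v6:inf,v7:inf,v8:inf
step 2: dist = v0:inf,v1:28,v2:0,v3:inf,v4:inf,v5:9,v6:inf,v7:inf,v8:inf
step 3: dist = v0:inf,v1:28,v2:0,v3:34,v4:inf,v5:9,v6:inf,v7:40,v8:inf
step 4: dist = v0:inf,v1:28,v2:0,v3:34,v4:inf,v5:9,v6:inf,v7:40,v8:inf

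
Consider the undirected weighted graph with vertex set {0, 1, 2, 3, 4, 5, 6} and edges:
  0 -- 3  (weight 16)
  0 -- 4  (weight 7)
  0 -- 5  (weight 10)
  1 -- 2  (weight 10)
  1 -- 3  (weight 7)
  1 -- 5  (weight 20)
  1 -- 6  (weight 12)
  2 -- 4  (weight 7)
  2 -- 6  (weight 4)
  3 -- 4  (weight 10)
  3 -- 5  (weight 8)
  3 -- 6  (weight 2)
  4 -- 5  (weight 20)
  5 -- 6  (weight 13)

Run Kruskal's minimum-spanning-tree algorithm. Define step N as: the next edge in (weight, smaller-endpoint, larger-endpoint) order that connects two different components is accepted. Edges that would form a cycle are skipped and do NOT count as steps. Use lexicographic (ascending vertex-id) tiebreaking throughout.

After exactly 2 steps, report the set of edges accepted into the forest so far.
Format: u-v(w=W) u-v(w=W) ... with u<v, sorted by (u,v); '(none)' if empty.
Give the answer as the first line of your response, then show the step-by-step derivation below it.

2-6(w=4) 3-6(w=2)

step 1: add edge 3-6 (w=2); MST = {3-6(w=2)}
step 2: add edge 2-6 (w=4); MST = {2-6(w=4) 3-6(w=2)}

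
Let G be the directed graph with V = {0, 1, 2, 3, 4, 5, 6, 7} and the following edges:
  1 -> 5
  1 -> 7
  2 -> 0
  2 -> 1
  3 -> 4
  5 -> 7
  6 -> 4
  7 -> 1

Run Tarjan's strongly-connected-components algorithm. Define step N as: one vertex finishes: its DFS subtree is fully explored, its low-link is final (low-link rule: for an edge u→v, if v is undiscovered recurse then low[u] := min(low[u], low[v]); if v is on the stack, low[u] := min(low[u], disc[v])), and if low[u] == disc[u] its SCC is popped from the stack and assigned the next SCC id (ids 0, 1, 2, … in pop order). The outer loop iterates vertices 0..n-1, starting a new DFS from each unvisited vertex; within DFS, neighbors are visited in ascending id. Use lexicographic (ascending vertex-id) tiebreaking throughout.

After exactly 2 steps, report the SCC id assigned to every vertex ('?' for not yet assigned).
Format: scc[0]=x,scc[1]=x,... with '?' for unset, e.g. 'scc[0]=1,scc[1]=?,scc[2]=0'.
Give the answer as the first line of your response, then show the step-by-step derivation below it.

scc[0]=0,scc[1]=?,scc[2]=?,scc[3]=?,scc[4]=?,scc[5]=?,scc[6]=?,scc[7]=?

step 1: low=(low[0]=0,low[1]=?,low[2]=?,low[3]=?,low[4]=?,low[5]=?,low[6]=?,low[7]=?); scc=(scc[0]=0,scc[1]=?,scc[2]=?,scc[3]=?,scc[4]=?,scc[5]=?,scc[6]=?,scc[7]=?)
step 2: low=(low[0]=0,low[1]=1,low[2]=?,low[3]=?,low[4]=?,low[5]=2,low[6]=?,low[7]=1); scc=(scc[0]=0,scc[1]=?,scc[2]=?,scc[3]=?,scc[4]=?,scc[5]=?,scc[6]=?,scc[7]=?)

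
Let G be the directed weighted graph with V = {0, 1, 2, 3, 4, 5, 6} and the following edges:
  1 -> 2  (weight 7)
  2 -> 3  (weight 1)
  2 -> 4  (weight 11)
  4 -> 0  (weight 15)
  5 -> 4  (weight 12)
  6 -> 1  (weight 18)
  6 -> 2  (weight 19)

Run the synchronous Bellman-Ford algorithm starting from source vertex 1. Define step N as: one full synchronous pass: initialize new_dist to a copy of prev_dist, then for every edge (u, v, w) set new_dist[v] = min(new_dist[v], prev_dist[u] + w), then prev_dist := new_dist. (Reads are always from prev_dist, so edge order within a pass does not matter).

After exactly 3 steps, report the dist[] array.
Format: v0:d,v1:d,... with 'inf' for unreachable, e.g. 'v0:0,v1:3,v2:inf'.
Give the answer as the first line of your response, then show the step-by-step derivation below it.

v0:33,v1:0,v2:7,v3:8,v4:18,v5:inf,v6:inf

step 1: dist = v0:inf,v1:0,v2:7,v3:inf,v4:inf,v5:inf,v6:inf
step 2: dist = v0:inf,v1:0,v2:7,v3:8,v4:18,v5:inf,v6:inf
step 3: dist = v0:33,v1:0,v2:7,v3:8,v4:18,v5:inf,v6:inf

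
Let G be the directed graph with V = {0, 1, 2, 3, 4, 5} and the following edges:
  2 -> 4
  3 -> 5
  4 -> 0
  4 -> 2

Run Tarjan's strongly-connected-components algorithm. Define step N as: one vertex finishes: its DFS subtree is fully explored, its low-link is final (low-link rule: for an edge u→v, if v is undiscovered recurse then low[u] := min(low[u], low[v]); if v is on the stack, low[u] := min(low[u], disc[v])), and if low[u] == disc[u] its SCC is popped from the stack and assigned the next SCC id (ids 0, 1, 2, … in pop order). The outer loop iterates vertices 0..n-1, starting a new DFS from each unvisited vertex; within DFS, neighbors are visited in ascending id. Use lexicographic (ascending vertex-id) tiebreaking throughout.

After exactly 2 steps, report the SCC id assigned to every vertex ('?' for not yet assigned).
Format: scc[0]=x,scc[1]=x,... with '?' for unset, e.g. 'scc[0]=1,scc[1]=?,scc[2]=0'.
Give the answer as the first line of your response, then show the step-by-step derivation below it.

scc[0]=0,scc[1]=1,scc[2]=?,scc[3]=?,scc[4]=?,scc[5]=?

step 1: low=(low[0]=0,low[1]=?,low[2]=?,low[3]=?,low[4]=?,low[5]=?); scc=(scc[0]=0,scc[1]=?,scc[2]=?,scc[3]=?,scc[4]=?,scc[5]=?)
step 2: low=(low[0]=0,low[1]=1,low[2]=?,low[3]=?,low[4]=?,low[5]=?); scc=(scc[0]=0,scc[1]=1,scc[2]=?,scc[3]=?,scc[4]=?,scc[5]=?)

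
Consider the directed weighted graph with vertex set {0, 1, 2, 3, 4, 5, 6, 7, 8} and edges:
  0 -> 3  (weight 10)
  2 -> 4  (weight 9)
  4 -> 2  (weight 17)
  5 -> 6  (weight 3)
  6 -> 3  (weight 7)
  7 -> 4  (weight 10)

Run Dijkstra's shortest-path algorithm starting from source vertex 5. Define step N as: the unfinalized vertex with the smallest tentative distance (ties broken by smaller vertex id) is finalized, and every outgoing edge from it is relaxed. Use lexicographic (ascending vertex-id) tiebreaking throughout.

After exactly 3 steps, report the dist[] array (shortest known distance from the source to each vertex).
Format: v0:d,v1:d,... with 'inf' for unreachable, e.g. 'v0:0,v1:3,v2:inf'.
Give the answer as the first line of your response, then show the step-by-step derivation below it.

v0:inf,v1:inf,v2:inf,v3:10,v4:inf,v5:0,v6:3,v7:inf,v8:inf

step 1: dist = v0:inf,v1:inf,v2:inf,v3:inf,v4:inf,v5:0,v6:3,v7:inf,v8:inf
step 2: dist = v0:inf,v1:inf,v2:inf,v3:10,v4:inf,v5:0,v6:3,v7:inf,v8:inf
step 3: dist = v0:inf,v1:inf,v2:inf,v3:10,v4:inf,v5:0,v6:3,v7:inf,v8:inf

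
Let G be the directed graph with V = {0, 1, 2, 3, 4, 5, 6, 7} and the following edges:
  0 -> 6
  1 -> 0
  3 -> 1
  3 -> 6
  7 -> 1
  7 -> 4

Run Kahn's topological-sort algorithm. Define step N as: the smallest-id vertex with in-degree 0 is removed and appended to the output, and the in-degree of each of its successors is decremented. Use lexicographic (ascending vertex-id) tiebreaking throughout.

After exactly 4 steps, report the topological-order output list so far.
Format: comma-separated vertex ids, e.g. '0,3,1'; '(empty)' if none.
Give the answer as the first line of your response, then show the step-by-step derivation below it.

2,3,5,7

step 1: output 2; order=[2]; indeg=(1,2,0,0,1,0,2,0)
step 2: output 3; order=[2,3]; indeg=(1,1,0,0,1,0,1,0)
step 3: output 5; order=[2,3,5]; indeg=(1,1,0,0,1,0,1,0)
step 4: output 7; order=[2,3,5,7]; indeg=(1,0,0,0,0,0,1,0)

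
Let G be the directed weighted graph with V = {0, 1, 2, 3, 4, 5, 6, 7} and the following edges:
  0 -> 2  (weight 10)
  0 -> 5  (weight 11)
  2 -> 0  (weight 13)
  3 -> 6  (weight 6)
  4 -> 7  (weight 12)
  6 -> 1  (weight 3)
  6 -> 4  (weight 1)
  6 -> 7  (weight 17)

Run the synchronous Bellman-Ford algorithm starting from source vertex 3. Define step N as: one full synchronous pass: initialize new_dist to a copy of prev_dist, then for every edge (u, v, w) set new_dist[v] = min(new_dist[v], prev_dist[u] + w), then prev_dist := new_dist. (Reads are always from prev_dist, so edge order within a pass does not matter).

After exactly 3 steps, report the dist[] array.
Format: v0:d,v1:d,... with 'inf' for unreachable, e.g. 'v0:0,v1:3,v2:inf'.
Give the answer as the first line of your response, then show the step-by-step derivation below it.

v0:inf,v1:9,v2:inf,v3:0,v4:7,v5:inf,v6:6,v7:19

step 1: dist = v0:inf,v1:inf,v2:inf,v3:0,v4:inf,v5:inf,v6:6,v7:inf
step 2: dist = v0:inf,v1:9,v2:inf,v3:0,v4:7,v5:inf,v6:6,v7:23
step 3: dist = v0:inf,v1:9,v2:inf,v3:0,v4:7,v5:inf,v6:6,v7:19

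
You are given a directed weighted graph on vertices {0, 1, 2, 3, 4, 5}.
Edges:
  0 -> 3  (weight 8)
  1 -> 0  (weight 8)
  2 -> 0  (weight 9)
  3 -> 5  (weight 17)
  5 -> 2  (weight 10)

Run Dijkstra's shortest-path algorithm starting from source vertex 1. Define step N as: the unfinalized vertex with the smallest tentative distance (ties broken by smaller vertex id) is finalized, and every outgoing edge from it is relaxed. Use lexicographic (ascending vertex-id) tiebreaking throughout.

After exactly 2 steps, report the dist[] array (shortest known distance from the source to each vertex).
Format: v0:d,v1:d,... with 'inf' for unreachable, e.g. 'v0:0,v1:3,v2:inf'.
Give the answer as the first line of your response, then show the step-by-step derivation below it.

v0:8,v1:0,v2:inf,v3:16,v4:inf,v5:inf

step 1: dist = v0:8,v1:0,v2:inf,v3:inf,v4:inf,v5:inf
step 2: dist = v0:8,v1:0,v2:inf,v3:16,v4:inf,v5:inf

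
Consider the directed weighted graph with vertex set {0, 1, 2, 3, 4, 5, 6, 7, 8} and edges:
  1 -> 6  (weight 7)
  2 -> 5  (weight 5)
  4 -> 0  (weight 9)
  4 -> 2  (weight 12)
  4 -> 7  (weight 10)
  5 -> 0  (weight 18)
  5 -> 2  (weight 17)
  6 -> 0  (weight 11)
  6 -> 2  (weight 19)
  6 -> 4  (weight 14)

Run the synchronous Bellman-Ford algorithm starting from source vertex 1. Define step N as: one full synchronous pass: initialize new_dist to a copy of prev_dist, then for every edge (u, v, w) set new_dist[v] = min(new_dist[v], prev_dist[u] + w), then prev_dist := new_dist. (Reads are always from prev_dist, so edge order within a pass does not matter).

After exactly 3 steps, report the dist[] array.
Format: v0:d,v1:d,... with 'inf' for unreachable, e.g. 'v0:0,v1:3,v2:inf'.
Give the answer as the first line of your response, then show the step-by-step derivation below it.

v0:18,v1:0,v2:26,v3:inf,v4:21,v5:31,v6:7,v7:31,v8:inf

step 1: dist = v0:inf,v1:0,v2:inf,v3:inf,v4:inf,v5:inf,v6:7,v7:inf,v8:inf
step 2: dist = v0:18,v1:0,v2:26,v3:inf,v4:21,v5:inf,v6:7,v7:inf,v8:inf
step 3: dist = v0:18,v1:0,v2:26,v3:inf,v4:21,v5:31,v6:7,v7:31,v8:inf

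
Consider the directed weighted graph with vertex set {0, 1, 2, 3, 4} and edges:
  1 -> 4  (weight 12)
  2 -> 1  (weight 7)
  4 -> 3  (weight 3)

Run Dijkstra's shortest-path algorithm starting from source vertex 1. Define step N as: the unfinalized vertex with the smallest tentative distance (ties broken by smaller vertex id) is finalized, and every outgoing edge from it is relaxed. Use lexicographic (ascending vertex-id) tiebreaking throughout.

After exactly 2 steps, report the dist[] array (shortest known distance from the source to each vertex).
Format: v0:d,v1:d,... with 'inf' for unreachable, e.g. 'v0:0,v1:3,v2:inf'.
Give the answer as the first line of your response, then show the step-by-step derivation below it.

v0:inf,v1:0,v2:inf,v3:15,v4:12

step 1: dist = v0:inf,v1:0,v2:inf,v3:inf,v4:12
step 2: dist = v0:inf,v1:0,v2:inf,v3:15,v4:12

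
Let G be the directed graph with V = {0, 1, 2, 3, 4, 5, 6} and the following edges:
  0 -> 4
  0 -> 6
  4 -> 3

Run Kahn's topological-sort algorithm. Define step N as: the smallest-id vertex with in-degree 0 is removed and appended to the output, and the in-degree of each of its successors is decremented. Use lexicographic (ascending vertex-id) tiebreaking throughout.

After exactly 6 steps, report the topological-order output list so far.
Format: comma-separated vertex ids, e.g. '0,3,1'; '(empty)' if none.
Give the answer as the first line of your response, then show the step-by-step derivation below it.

0,1,2,4,3,5

step 1: output 0; order=[0]; indeg=(0,0,0,1,0,0,0)
step 2: output 1; order=[0,1]; indeg=(0,0,0,1,0,0,0)
step 3: output 2; order=[0,1,2]; indeg=(0,0,0,1,0,0,0)
step 4: output 4; order=[0,1,2,4]; indeg=(0,0,0,0,0,0,0)
step 5: output 3; order=[0,1,2,4,3]; indeg=(0,0,0,0,0,0,0)
step 6: output 5; order=[0,1,2,4,3,5]; indeg=(0,0,0,0,0,0,0)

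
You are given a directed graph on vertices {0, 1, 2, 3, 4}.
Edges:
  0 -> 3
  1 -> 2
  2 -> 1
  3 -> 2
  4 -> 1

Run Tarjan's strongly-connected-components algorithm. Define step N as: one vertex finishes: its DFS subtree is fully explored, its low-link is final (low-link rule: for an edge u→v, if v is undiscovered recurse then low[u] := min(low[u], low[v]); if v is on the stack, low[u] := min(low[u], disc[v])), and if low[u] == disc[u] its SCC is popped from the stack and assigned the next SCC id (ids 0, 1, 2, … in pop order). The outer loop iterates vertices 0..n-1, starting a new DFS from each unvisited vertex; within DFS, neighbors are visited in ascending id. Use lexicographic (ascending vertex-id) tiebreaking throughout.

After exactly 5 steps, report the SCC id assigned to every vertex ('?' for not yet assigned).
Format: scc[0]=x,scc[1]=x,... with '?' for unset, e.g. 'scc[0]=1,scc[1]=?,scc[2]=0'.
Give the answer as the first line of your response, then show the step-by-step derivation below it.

scc[0]=2,scc[1]=0,scc[2]=0,scc[3]=1,scc[4]=3

step 1: low=(low[0]=0,low[1]=2,low[2]=2,low[3]=1,low[4]=?); scc=(scc[0]=?,scc[1]=?,scc[2]=?,scc[3]=?,scc[4]=?)
step 2: low=(low[0]=0,low[1]=2,low[2]=2,low[3]=1,low[4]=?); scc=(scc[0]=?,scc[1]=0,scc[2]=0,scc[3]=?,scc[4]=?)
step 3: low=(low[0]=0,low[1]=2,low[2]=2,low[3]=1,low[4]=?); scc=(scc[0]=?,scc[1]=0,scc[2]=0,scc[3]=1,scc[4]=?)
step 4: low=(low[0]=0,low[1]=2,low[2]=2,low[3]=1,low[4]=?); scc=(scc[0]=2,scc[1]=0,scc[2]=0,scc[3]=1,scc[4]=?)
step 5: low=(low[0]=0,low[1]=2,low[2]=2,low[3]=1,low[4]=4); scc=(scc[0]=2,scc[1]=0,scc[2]=0,scc[3]=1,scc[4]=3)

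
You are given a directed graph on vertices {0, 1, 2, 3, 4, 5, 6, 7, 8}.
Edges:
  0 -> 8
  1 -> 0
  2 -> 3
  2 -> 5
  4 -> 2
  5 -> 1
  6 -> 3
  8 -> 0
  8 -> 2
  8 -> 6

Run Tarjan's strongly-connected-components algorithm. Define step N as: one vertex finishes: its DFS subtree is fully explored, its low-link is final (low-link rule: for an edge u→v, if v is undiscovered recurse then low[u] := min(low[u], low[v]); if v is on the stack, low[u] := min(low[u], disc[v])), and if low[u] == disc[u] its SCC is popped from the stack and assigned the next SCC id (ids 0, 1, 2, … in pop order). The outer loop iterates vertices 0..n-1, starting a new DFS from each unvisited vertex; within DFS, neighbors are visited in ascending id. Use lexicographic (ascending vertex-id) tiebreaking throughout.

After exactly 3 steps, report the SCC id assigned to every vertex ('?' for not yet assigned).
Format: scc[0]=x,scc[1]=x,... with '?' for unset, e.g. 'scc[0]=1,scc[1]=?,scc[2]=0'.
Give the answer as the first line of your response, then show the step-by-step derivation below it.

scc[0]=?,scc[1]=?,scc[2]=?,scc[3]=0,scc[4]=?,scc[5]=?,scc[6]=?,scc[7]=?,scc[8]=?

step 1: low=(low[0]=0,low[1]=?,low[2]=2,low[3]=3,low[4]=?,low[5]=?,low[6]=?,low[7]=?,low[8]=0); scc=(scc[0]=?,scc[1]=?,scc[2]=?,scc[3]=0,scc[4]=?,scc[5]=?,scc[6]=?,scc[7]=?,scc[8]=?)
step 2: low=(low[0]=0,low[1]=0,low[2]=2,low[3]=3,low[4]=?,low[5]=4,low[6]=?,low[7]=?,low[8]=0); scc=(scc[0]=?,scc[1]=?,scc[2]=?,scc[3]=0,scc[4]=?,scc[5]=?,scc[6]=?,scc[7]=?,scc[8]=?)
step 3: low=(low[0]=0,low[1]=0,low[2]=2,low[3]=3,low[4]=?,low[5]=0,low[6]=?,low[7]=?,low[8]=0); scc=(scc[0]=?,scc[1]=?,scc[2]=?,scc[3]=0,scc[4]=?,scc[5]=?,scc[6]=?,scc[7]=?,scc[8]=?)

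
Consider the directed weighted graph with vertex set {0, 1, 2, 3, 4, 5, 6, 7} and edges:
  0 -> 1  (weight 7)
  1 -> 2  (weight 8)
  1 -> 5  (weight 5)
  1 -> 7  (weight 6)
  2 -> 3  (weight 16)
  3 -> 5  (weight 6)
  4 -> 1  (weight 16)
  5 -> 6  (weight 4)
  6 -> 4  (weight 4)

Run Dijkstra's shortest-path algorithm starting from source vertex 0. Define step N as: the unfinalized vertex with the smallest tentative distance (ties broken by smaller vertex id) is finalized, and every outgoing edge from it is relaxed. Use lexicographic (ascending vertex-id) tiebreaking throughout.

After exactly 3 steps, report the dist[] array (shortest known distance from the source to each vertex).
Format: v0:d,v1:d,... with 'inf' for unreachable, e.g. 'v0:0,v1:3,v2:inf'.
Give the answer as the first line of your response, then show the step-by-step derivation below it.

v0:0,v1:7,v2:15,v3:inf,v4:inf,v5:12,v6:16,v7:13

step 1: dist = v0:0,v1:7,v2:inf,v3:inf,v4:inf,v5:inf,v6:inf,v7:inf
step 2: dist = v0:0,v1:7,v2:15,v3:inf,v4:inf,v5:12,v6:inf,v7:13
step 3: dist = v0:0,v1:7,v2:15,v3:inf,v4:inf,v5:12,v6:16,v7:13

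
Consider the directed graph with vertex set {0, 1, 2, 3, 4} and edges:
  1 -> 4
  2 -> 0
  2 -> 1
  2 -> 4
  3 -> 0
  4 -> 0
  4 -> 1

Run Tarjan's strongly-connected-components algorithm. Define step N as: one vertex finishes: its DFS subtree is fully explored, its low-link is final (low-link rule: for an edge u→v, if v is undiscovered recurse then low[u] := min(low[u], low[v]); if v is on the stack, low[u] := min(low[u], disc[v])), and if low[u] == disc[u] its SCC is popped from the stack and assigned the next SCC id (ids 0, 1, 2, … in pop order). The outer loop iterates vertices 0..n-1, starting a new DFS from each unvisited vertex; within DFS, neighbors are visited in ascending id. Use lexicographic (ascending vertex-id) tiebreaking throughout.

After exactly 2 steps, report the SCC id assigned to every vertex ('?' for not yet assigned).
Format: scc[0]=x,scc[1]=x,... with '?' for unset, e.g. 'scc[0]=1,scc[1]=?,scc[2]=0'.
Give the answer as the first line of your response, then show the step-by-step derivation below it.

scc[0]=0,scc[1]=?,scc[2]=?,scc[3]=?,scc[4]=?

step 1: low=(low[0]=0,low[1]=?,low[2]=?,low[3]=?,low[4]=?); scc=(scc[0]=0,scc[1]=?,scc[2]=?,scc[3]=?,scc[4]=?)
step 2: low=(low[0]=0,low[1]=1,low[2]=?,low[3]=?,low[4]=1); scc=(scc[0]=0,scc[1]=?,scc[2]=?,scc[3]=?,scc[4]=?)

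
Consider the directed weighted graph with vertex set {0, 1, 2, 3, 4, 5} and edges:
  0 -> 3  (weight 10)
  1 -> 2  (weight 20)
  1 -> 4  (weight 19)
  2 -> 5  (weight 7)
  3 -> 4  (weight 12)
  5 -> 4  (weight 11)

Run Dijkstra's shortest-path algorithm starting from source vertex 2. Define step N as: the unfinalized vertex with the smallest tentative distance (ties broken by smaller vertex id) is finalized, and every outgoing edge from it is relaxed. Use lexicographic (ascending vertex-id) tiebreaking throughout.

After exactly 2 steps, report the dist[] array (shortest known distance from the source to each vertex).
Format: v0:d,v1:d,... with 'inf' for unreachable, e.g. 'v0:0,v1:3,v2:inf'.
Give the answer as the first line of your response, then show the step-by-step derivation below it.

v0:inf,v1:inf,v2:0,v3:inf,v4:18,v5:7

step 1: dist = v0:inf,v1:inf,v2:0,v3:inf,v4:inf,v5:7
step 2: dist = v0:inf,v1:inf,v2:0,v3:inf,v4:18,v5:7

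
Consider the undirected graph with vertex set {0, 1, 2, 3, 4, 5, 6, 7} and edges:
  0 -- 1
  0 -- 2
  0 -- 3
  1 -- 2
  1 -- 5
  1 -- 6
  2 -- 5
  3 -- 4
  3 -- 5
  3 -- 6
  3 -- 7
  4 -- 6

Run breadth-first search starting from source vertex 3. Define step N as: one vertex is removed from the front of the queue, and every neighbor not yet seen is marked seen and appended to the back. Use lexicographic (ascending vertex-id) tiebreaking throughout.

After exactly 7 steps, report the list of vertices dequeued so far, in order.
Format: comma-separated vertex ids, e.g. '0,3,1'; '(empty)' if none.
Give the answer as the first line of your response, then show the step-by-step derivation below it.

3,0,4,5,6,7,1

step 1: dequeue 3; queue=[0,4,5,6,7]; order=3
step 2: dequeue 0; queue=[4,5,6,7,1,2]; order=3,0
step 3: dequeue 4; queue=[5,6,7,1,2]; order=3,0,4
step 4: dequeue 5; queue=[6,7,1,2]; order=3,0,4,5
step 5: dequeue 6; queue=[7,1,2]; order=3,0,4,5,6
step 6: dequeue 7; queue=[1,2]; order=3,0,4,5,6,7
step 7: dequeue 1; queue=[2]; order=3,0,4,5,6,7,1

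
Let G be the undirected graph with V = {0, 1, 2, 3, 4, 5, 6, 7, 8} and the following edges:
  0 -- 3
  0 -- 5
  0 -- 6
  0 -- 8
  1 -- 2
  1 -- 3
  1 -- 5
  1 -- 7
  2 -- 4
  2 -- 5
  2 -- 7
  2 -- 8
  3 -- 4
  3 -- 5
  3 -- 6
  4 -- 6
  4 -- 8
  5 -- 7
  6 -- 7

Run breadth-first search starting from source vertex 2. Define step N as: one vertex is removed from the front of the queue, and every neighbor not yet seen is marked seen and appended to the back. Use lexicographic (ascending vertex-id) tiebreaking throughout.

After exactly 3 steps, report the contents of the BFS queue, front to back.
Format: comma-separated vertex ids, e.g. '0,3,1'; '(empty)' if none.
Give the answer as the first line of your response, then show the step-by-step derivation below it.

5,7,8,3,6

step 1: dequeue 2; queue=[1,4,5,7,8]; order=2
step 2: dequeue 1; queue=[4,5,7,8,3]; order=2,1
step 3: dequeue 4; queue=[5,7,8,3,6]; order=2,1,4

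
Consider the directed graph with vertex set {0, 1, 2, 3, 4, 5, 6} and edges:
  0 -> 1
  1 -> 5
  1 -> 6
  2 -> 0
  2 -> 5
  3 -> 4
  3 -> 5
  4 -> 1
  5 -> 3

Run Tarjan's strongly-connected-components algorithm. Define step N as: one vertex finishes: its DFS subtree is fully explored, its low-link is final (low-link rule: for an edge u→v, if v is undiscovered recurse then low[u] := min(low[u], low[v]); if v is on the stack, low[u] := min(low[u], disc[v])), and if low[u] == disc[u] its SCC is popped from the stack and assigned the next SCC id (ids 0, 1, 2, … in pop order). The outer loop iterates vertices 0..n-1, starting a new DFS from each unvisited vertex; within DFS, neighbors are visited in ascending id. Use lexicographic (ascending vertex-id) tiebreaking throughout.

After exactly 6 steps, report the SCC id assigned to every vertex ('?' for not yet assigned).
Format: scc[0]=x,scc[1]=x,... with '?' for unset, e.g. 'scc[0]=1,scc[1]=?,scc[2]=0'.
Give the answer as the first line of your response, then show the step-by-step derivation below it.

scc[0]=2,scc[1]=1,scc[2]=?,scc[3]=1,scc[4]=1,scc[5]=1,scc[6]=0

step 1: low=(low[0]=0,low[1]=1,low[2]=?,low[3]=3,low[4]=1,low[5]=2,low[6]=?); scc=(scc[0]=?,scc[1]=?,scc[2]=?,scc[3]=?,scc[4]=?,scc[5]=?,scc[6]=?)
step 2: low=(low[0]=0,low[1]=1,low[2]=?,low[3]=1,low[4]=1,low[5]=2,low[6]=?); scc=(scc[0]=?,scc[1]=?,scc[2]=?,scc[3]=?,scc[4]=?,scc[5]=?,scc[6]=?)
step 3: low=(low[0]=0,low[1]=1,low[2]=?,low[3]=1,low[4]=1,low[5]=1,low[6]=?); scc=(scc[0]=?,scc[1]=?,scc[2]=?,scc[3]=?,scc[4]=?,scc[5]=?,scc[6]=?)
step 4: low=(low[0]=0,low[1]=1,low[2]=?,low[3]=1,low[4]=1,low[5]=1,low[6]=5); scc=(scc[0]=?,scc[1]=?,scc[2]=?,scc[3]=?,scc[4]=?,scc[5]=?,scc[6]=0)
step 5: low=(low[0]=0,low[1]=1,low[2]=?,low[3]=1,low[4]=1,low[5]=1,low[6]=5); scc=(scc[0]=?,scc[1]=1,scc[2]=?,scc[3]=1,scc[4]=1,scc[5]=1,scc[6]=0)
step 6: low=(low[0]=0,low[1]=1,low[2]=?,low[3]=1,low[4]=1,low[5]=1,low[6]=5); scc=(scc[0]=2,scc[1]=1,scc[2]=?,scc[3]=1,scc[4]=1,scc[5]=1,scc[6]=0)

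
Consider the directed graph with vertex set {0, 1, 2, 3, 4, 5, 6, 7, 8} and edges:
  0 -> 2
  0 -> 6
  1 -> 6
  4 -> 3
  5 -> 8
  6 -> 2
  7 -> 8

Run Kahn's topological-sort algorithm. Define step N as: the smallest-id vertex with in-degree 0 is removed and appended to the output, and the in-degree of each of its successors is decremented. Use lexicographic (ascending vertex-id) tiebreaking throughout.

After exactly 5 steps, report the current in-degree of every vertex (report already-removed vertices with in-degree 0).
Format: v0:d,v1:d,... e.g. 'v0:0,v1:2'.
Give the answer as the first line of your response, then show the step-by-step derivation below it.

v0:0,v1:0,v2:1,v3:0,v4:0,v5:0,v6:0,v7:0,v8:1

step 1: output 0; order=[0]; indeg=(0,0,1,1,0,0,1,0,2)
step 2: output 1; order=[0,1]; indeg=(0,0,1,1,0,0,0,0,2)
step 3: output 4; order=[0,1,4]; indeg=(0,0,1,0,0,0,0,0,2)
step 4: output 3; order=[0,1,4,3]; indeg=(0,0,1,0,0,0,0,0,2)
step 5: output 5; order=[0,1,4,3,5]; indeg=(0,0,1,0,0,0,0,0,1)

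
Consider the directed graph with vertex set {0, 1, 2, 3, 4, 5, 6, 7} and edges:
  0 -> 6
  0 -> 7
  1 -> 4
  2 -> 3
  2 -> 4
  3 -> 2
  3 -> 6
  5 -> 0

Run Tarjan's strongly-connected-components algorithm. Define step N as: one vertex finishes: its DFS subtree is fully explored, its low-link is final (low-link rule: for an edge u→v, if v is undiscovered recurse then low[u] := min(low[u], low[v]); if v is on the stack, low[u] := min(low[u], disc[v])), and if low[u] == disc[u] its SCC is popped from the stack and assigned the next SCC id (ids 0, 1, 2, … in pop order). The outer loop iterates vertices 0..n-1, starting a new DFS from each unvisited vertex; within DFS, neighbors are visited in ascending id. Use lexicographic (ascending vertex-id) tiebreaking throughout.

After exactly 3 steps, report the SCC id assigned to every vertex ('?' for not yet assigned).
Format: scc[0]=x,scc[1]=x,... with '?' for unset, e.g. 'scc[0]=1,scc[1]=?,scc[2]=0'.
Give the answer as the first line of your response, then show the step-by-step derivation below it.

scc[0]=2,scc[1]=?,scc[2]=?,scc[3]=?,scc[4]=?,scc[5]=?,scc[6]=0,scc[7]=1

step 1: low=(low[0]=0,low[1]=?,low[2]=?,low[3]=?,low[4]=?,low[5]=?,low[6]=1,low[7]=?); scc=(scc[0]=?,scc[1]=?,scc[2]=?,scc[3]=?,scc[4]=?,scc[5]=?,scc[6]=0,scc[7]=?)
step 2: low=(low[0]=0,low[1]=?,low[2]=?,low[3]=?,low[4]=?,low[5]=?,low[6]=1,low[7]=2); scc=(scc[0]=?,scc[1]=?,scc[2]=?,scc[3]=?,scc[4]=?,scc[5]=?,scc[6]=0,scc[7]=1)
step 3: low=(low[0]=0,low[1]=?,low[2]=?,low[3]=?,low[4]=?,low[5]=?,low[6]=1,low[7]=2); scc=(scc[0]=2,scc[1]=?,scc[2]=?,scc[3]=?,scc[4]=?,scc[5]=?,scc[6]=0,scc[7]=1)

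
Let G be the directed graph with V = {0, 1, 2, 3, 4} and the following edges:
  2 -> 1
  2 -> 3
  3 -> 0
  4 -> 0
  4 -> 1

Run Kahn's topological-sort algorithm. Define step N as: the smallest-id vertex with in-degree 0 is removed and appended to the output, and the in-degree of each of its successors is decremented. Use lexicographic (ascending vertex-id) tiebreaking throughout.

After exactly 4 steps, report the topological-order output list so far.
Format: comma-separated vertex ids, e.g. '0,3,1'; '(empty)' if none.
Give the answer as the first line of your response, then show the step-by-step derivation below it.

2,3,4,0

step 1: output 2; order=[2]; indeg=(2,1,0,0,0)
step 2: output 3; order=[2,3]; indeg=(1,1,0,0,0)
step 3: output 4; order=[2,3,4]; indeg=(0,0,0,0,0)
step 4: output 0; order=[2,3,4,0]; indeg=(0,0,0,0,0)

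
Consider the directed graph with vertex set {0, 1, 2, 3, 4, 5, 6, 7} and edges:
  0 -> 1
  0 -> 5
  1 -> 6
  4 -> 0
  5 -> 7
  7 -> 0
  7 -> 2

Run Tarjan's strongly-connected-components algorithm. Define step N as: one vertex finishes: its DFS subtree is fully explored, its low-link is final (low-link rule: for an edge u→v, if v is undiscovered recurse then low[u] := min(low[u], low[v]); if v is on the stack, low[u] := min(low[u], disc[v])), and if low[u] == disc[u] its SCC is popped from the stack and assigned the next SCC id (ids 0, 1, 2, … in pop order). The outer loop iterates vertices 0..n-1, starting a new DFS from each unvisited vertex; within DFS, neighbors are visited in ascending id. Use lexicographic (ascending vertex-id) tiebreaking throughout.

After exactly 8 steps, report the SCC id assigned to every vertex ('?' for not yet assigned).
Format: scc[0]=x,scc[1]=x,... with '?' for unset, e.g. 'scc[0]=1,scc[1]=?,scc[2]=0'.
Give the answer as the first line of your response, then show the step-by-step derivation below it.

scc[0]=3,scc[1]=1,scc[2]=2,scc[3]=4,scc[4]=5,scc[5]=3,scc[6]=0,scc[7]=3

step 1: low=(low[0]=0,low[1]=1,low[2]=?,low[3]=?,low[4]=?,low[5]=?,low[6]=2,low[7]=?); scc=(scc[0]=?,scc[1]=?,scc[2]=?,scc[3]=?,scc[4]=?,scc[5]=?,scc[6]=0,scc[7]=?)
step 2: low=(low[0]=0,low[1]=1,low[2]=?,low[3]=?,low[4]=?,low[5]=?,low[6]=2,low[7]=?); scc=(scc[0]=?,scc[1]=1,scc[2]=?,scc[3]=?,scc[4]=?,scc[5]=?,scc[6]=0,scc[7]=?)
step 3: low=(low[0]=0,low[1]=1,low[2]=5,low[3]=?,low[4]=?,low[5]=3,low[6]=2,low[7]=0); scc=(scc[0]=?,scc[1]=1,scc[2]=2,scc[3]=?,scc[4]=?,scc[5]=?,scc[6]=0,scc[7]=?)
step 4: low=(low[0]=0,low[1]=1,low[2]=5,low[3]=?,low[4]=?,low[5]=3,low[6]=2,low[7]=0); scc=(scc[0]=?,scc[1]=1,scc[2]=2,scc[3]=?,scc[4]=?,scc[5]=?,scc[6]=0,scc[7]=?)
step 5: low=(low[0]=0,low[1]=1,low[2]=5,low[3]=?,low[4]=?,low[5]=0,low[6]=2,low[7]=0); scc=(scc[0]=?,scc[1]=1,scc[2]=2,scc[3]=?,scc[4]=?,scc[5]=?,scc[6]=0,scc[7]=?)
step 6: low=(low[0]=0,low[1]=1,low[2]=5,low[3]=?,low[4]=?,low[5]=0,low[6]=2,low[7]=0); scc=(scc[0]=3,scc[1]=1,scc[2]=2,scc[3]=?,scc[4]=?,scc[5]=3,scc[6]=0,scc[7]=3)
step 7: low=(low[0]=0,low[1]=1,low[2]=5,low[3]=6,low[4]=?,low[5]=0,low[6]=2,low[7]=0); scc=(scc[0]=3,scc[1]=1,scc[2]=2,scc[3]=4,scc[4]=?,scc[5]=3,scc[6]=0,scc[7]=3)
step 8: low=(low[0]=0,low[1]=1,low[2]=5,low[3]=6,low[4]=7,low[5]=0,low[6]=2,low[7]=0); scc=(scc[0]=3,scc[1]=1,scc[2]=2,scc[3]=4,scc[4]=5,scc[5]=3,scc[6]=0,scc[7]=3)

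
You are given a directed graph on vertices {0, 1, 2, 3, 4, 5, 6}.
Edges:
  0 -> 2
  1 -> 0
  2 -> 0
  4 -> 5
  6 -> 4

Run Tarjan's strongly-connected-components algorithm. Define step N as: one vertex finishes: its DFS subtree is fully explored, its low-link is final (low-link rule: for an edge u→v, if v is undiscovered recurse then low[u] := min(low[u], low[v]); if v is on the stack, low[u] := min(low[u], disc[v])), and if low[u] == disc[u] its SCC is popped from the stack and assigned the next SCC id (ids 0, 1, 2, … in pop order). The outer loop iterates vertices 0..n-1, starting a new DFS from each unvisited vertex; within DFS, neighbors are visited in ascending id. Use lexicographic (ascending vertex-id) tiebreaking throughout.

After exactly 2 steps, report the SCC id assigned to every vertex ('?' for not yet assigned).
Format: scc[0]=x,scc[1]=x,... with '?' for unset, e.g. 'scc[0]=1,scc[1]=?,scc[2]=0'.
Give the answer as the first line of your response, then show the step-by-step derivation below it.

scc[0]=0,scc[1]=?,scc[2]=0,scc[3]=?,scc[4]=?,scc[5]=?,scc[6]=?

step 1: low=(low[0]=0,low[1]=?,low[2]=0,low[3]=?,low[4]=?,low[5]=?,low[6]=?); scc=(scc[0]=?,scc[1]=?,scc[2]=?,scc[3]=?,scc[4]=?,scc[5]=?,scc[6]=?)
step 2: low=(low[0]=0,low[1]=?,low[2]=0,low[3]=?,low[4]=?,low[5]=?,low[6]=?); scc=(scc[0]=0,scc[1]=?,scc[2]=0,scc[3]=?,scc[4]=?,scc[5]=?,scc[6]=?)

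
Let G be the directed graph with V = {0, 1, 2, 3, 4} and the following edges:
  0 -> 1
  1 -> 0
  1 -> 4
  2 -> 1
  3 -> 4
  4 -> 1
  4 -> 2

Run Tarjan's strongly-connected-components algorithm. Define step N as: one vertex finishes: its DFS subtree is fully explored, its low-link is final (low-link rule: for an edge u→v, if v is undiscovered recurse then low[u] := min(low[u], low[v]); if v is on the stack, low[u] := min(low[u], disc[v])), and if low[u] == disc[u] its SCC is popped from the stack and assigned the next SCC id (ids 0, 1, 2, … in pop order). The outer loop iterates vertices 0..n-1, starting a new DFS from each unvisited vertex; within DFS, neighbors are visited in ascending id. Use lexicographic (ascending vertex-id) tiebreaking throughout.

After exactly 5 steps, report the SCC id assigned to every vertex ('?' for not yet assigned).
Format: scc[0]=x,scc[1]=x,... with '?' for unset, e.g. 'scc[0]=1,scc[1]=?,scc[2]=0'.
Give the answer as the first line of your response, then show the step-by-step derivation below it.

scc[0]=0,scc[1]=0,scc[2]=0,scc[3]=1,scc[4]=0

step 1: low=(low[0]=0,low[1]=0,low[2]=1,low[3]=?,low[4]=1); scc=(scc[0]=?,scc[1]=?,scc[2]=?,scc[3]=?,scc[4]=?)
step 2: low=(low[0]=0,low[1]=0,low[2]=1,low[3]=?,low[4]=1); scc=(scc[0]=?,scc[1]=?,scc[2]=?,scc[3]=?,scc[4]=?)
step 3: low=(low[0]=0,low[1]=0,low[2]=1,low[3]=?,low[4]=1); scc=(scc[0]=?,scc[1]=?,scc[2]=?,scc[3]=?,scc[4]=?)
step 4: low=(low[0]=0,low[1]=0,low[2]=1,low[3]=?,low[4]=1); scc=(scc[0]=0,scc[1]=0,scc[2]=0,scc[3]=?,scc[4]=0)
step 5: low=(low[0]=0,low[1]=0,low[2]=1,low[3]=4,low[4]=1); scc=(scc[0]=0,scc[1]=0,scc[2]=0,scc[3]=1,scc[4]=0)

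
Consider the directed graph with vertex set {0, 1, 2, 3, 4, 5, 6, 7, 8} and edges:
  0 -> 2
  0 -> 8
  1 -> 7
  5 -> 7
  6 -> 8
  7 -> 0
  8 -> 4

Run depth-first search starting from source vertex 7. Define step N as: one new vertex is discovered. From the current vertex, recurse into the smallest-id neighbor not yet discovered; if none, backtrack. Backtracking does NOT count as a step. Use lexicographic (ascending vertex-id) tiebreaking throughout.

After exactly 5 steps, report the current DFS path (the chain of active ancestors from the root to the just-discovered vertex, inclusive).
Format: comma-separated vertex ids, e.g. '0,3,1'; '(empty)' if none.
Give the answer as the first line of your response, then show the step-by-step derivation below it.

7,0,8,4

step 1: discover 7; path=7; order=7
step 2: discover 0; path=7>0; order=7,0
step 3: discover 2; path=7>0>2; order=7,0,2
step 4: discover 8; path=7>0>8; order=7,0,2,8
step 5: discover 4; path=7>0>8>4; order=7,0,2,8,4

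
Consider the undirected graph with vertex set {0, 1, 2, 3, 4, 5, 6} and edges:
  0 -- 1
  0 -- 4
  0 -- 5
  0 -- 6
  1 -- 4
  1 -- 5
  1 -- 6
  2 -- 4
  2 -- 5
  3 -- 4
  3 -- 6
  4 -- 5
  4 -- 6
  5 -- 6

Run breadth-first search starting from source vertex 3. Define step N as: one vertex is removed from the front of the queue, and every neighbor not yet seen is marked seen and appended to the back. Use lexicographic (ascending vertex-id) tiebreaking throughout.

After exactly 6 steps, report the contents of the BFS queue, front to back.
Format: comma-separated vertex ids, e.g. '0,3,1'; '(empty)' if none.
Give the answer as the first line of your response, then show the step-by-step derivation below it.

5

step 1: dequeue 3; queue=[4,6]; order=3
step 2: dequeue 4; queue=[6,0,1,2,5]; order=3,4
step 3: dequeue 6; queue=[0,1,2,5]; order=3,4,6
step 4: dequeue 0; queue=[1,2,5]; order=3,4,6,0
step 5: dequeue 1; queue=[2,5]; order=3,4,6,0,1
step 6: dequeue 2; queue=[5]; order=3,4,6,0,1,2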